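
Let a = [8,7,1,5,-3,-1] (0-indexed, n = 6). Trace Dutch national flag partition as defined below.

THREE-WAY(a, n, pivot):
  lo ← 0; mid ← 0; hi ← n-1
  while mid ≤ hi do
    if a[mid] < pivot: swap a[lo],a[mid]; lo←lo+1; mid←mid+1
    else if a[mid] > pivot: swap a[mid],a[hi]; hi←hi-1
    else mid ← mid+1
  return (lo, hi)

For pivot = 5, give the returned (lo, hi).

lo=0 mid=0 hi=5
8>5: swap(0,5), hi=4 ⇒ [-1,7,1,5,-3,8]
-1<5: swap(0,0), lo=1 mid=1 ⇒ [-1,7,1,5,-3,8]
7>5: swap(1,4), hi=3 ⇒ [-1,-3,1,5,7,8]
-3<5: swap(1,1), lo=2 mid=2 ⇒ [-1,-3,1,5,7,8]
1<5: swap(2,2), lo=3 mid=3 ⇒ [-1,-3,1,5,7,8]
5=5: mid=4
done. lo=3 hi=3; a=[-1,-3,1,5,7,8]

(3, 3)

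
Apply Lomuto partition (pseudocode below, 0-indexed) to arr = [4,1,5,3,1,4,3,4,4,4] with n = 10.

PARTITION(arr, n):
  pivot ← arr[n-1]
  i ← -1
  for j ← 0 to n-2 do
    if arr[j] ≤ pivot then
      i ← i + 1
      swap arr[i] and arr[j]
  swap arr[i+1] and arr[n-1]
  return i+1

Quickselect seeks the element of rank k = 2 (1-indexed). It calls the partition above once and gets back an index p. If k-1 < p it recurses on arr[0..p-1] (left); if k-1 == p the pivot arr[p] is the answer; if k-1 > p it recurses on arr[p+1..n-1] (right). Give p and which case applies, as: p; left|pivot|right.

8; left

pivot = arr[9] = 4; i = -1
j=0: arr[0]=4 ≤ 4 → i=0, swap arr[0],arr[0] (no change) → [4,1,5,3,1,4,3,4,4,4]
j=1: arr[1]=1 ≤ 4 → i=1, swap arr[1],arr[1] (no change) → [4,1,5,3,1,4,3,4,4,4]
j=2: arr[2]=5 > 4 → no swap
j=3: arr[3]=3 ≤ 4 → i=2, swap arr[2],arr[3] → [4,1,3,5,1,4,3,4,4,4]
j=4: arr[4]=1 ≤ 4 → i=3, swap arr[3],arr[4] → [4,1,3,1,5,4,3,4,4,4]
j=5: arr[5]=4 ≤ 4 → i=4, swap arr[4],arr[5] → [4,1,3,1,4,5,3,4,4,4]
j=6: arr[6]=3 ≤ 4 → i=5, swap arr[5],arr[6] → [4,1,3,1,4,3,5,4,4,4]
j=7: arr[7]=4 ≤ 4 → i=6, swap arr[6],arr[7] → [4,1,3,1,4,3,4,5,4,4]
j=8: arr[8]=4 ≤ 4 → i=7, swap arr[7],arr[8] → [4,1,3,1,4,3,4,4,5,4]
final swap arr[8],arr[9] → [4,1,3,1,4,3,4,4,4,5]; return 8
p = 8; k-1 = 1 < 8 ⇒ left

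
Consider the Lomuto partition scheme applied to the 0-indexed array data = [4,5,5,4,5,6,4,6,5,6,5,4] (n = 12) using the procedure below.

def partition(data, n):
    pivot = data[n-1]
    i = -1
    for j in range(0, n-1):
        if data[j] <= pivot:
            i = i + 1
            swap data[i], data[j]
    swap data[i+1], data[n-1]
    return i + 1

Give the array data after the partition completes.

pivot = data[11] = 4; i = -1
j=0: data[0]=4 ≤ 4 → i=0, swap data[0],data[0] (no change) → [4,5,5,4,5,6,4,6,5,6,5,4]
j=1: data[1]=5 > 4 → no swap
j=2: data[2]=5 > 4 → no swap
j=3: data[3]=4 ≤ 4 → i=1, swap data[1],data[3] → [4,4,5,5,5,6,4,6,5,6,5,4]
j=4: data[4]=5 > 4 → no swap
j=5: data[5]=6 > 4 → no swap
j=6: data[6]=4 ≤ 4 → i=2, swap data[2],data[6] → [4,4,4,5,5,6,5,6,5,6,5,4]
j=7: data[7]=6 > 4 → no swap
j=8: data[8]=5 > 4 → no swap
j=9: data[9]=6 > 4 → no swap
j=10: data[10]=5 > 4 → no swap
final swap data[3],data[11] → [4,4,4,4,5,6,5,6,5,6,5,5]; return 3

[4,4,4,4,5,6,5,6,5,6,5,5]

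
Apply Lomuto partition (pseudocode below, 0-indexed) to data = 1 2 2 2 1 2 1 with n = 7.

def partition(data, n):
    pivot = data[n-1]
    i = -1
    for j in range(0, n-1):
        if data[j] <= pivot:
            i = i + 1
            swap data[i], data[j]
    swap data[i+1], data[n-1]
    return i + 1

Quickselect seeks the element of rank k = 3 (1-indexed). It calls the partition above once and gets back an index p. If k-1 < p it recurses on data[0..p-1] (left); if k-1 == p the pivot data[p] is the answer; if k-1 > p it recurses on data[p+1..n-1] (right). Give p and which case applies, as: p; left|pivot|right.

pivot=1, i=-1
j=0: 1≤1, i=0, swap(0,0) ⇒ 1 2 2 2 1 2 1
j=1: 2>1, skip
j=2: 2>1, skip
j=3: 2>1, skip
j=4: 1≤1, i=1, swap(1,4) ⇒ 1 1 2 2 2 2 1
j=5: 2>1, skip
swap(2,6) ⇒ 1 1 1 2 2 2 2; return 2
p = 2; k-1 = 2 == 2 ⇒ pivot

2; pivot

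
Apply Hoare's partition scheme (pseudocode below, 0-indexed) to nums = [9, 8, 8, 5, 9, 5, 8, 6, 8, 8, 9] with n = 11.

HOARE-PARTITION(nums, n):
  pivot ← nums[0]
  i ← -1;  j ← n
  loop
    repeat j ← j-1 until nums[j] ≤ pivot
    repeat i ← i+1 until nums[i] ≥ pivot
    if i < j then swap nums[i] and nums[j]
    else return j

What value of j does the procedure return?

pivot=9
j stops at 10 (9), i stops at 0 (9); swap ⇒ [9, 8, 8, 5, 9, 5, 8, 6, 8, 8, 9]
j stops at 9 (8), i stops at 4 (9); swap ⇒ [9, 8, 8, 5, 8, 5, 8, 6, 8, 9, 9]
j stops at 8, i stops at 9; i≥j ⇒ return 8. nums=[9, 8, 8, 5, 8, 5, 8, 6, 8, 9, 9]

8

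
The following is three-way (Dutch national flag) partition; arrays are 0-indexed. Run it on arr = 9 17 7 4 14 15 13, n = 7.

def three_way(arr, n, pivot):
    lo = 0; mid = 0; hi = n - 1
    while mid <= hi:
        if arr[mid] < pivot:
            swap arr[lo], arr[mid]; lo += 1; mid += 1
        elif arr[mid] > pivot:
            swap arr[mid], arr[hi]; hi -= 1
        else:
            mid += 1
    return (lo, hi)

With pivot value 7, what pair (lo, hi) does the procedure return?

(1, 1)

lo=0 mid=0 hi=6
9>7: swap(0,6), hi=5 ⇒ 13 17 7 4 14 15 9
13>7: swap(0,5), hi=4 ⇒ 15 17 7 4 14 13 9
15>7: swap(0,4), hi=3 ⇒ 14 17 7 4 15 13 9
14>7: swap(0,3), hi=2 ⇒ 4 17 7 14 15 13 9
4<7: swap(0,0), lo=1 mid=1 ⇒ 4 17 7 14 15 13 9
17>7: swap(1,2), hi=1 ⇒ 4 7 17 14 15 13 9
7=7: mid=2
done. lo=1 hi=1; arr=4 7 17 14 15 13 9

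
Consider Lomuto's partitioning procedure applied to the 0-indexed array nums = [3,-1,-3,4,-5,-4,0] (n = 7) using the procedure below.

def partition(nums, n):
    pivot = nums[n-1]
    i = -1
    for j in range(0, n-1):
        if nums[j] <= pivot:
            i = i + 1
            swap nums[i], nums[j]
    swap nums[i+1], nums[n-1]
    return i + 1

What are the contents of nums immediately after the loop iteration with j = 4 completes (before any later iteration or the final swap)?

[-1,-3,-5,4,3,-4,0]

pivot=0, i=-1
j=0: 3>0, skip
j=1: -1≤0, i=0, swap(0,1) ⇒ [-1,3,-3,4,-5,-4,0]
j=2: -3≤0, i=1, swap(1,2) ⇒ [-1,-3,3,4,-5,-4,0]
j=3: 4>0, skip
j=4: -5≤0, i=2, swap(2,4) ⇒ [-1,-3,-5,4,3,-4,0]
(after j=4) nums = [-1,-3,-5,4,3,-4,0]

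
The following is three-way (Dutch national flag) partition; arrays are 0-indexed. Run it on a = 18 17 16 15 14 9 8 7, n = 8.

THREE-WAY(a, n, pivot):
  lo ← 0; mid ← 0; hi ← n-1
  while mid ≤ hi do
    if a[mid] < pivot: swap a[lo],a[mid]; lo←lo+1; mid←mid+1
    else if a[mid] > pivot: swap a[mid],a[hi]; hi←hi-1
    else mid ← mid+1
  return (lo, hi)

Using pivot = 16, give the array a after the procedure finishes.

7 8 15 14 9 16 17 18

lo=0 mid=0 hi=7
18>16: swap(0,7), hi=6 ⇒ 7 17 16 15 14 9 8 18
7<16: swap(0,0), lo=1 mid=1 ⇒ 7 17 16 15 14 9 8 18
17>16: swap(1,6), hi=5 ⇒ 7 8 16 15 14 9 17 18
8<16: swap(1,1), lo=2 mid=2 ⇒ 7 8 16 15 14 9 17 18
16=16: mid=3
15<16: swap(2,3), lo=3 mid=4 ⇒ 7 8 15 16 14 9 17 18
14<16: swap(3,4), lo=4 mid=5 ⇒ 7 8 15 14 16 9 17 18
9<16: swap(4,5), lo=5 mid=6 ⇒ 7 8 15 14 9 16 17 18
done. lo=5 hi=5; a=7 8 15 14 9 16 17 18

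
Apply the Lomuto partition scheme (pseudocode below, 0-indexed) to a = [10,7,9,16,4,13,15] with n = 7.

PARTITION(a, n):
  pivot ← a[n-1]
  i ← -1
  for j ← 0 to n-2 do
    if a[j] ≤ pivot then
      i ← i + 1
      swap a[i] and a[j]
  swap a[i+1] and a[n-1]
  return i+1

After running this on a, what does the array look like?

[10,7,9,4,13,15,16]

pivot=15, i=-1
j=0: 10≤15, i=0, swap(0,0) ⇒ [10,7,9,16,4,13,15]
j=1: 7≤15, i=1, swap(1,1) ⇒ [10,7,9,16,4,13,15]
j=2: 9≤15, i=2, swap(2,2) ⇒ [10,7,9,16,4,13,15]
j=3: 16>15, skip
j=4: 4≤15, i=3, swap(3,4) ⇒ [10,7,9,4,16,13,15]
j=5: 13≤15, i=4, swap(4,5) ⇒ [10,7,9,4,13,16,15]
swap(5,6) ⇒ [10,7,9,4,13,15,16]; return 5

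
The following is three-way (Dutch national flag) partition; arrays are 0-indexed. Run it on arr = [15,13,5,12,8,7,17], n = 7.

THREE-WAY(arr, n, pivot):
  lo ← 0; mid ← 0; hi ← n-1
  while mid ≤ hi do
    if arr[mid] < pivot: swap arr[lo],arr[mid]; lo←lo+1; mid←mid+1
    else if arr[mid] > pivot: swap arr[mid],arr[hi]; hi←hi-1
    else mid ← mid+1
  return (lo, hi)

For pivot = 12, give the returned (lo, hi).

(3, 3)

lo=0 mid=0 hi=6
15>12: swap(0,6), hi=5 ⇒ [17,13,5,12,8,7,15]
17>12: swap(0,5), hi=4 ⇒ [7,13,5,12,8,17,15]
7<12: swap(0,0), lo=1 mid=1 ⇒ [7,13,5,12,8,17,15]
13>12: swap(1,4), hi=3 ⇒ [7,8,5,12,13,17,15]
8<12: swap(1,1), lo=2 mid=2 ⇒ [7,8,5,12,13,17,15]
5<12: swap(2,2), lo=3 mid=3 ⇒ [7,8,5,12,13,17,15]
12=12: mid=4
done. lo=3 hi=3; arr=[7,8,5,12,13,17,15]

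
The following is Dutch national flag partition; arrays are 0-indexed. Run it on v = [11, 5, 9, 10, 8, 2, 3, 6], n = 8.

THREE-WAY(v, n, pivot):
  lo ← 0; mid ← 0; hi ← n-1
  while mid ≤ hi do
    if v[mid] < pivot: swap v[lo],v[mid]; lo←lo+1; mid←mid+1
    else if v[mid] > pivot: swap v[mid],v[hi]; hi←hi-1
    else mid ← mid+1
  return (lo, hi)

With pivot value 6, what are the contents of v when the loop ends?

[5, 3, 2, 6, 8, 10, 9, 11]

lo=0 mid=0 hi=7
11>6: swap(0,7), hi=6 ⇒ [6, 5, 9, 10, 8, 2, 3, 11]
6=6: mid=1
5<6: swap(0,1), lo=1 mid=2 ⇒ [5, 6, 9, 10, 8, 2, 3, 11]
9>6: swap(2,6), hi=5 ⇒ [5, 6, 3, 10, 8, 2, 9, 11]
3<6: swap(1,2), lo=2 mid=3 ⇒ [5, 3, 6, 10, 8, 2, 9, 11]
10>6: swap(3,5), hi=4 ⇒ [5, 3, 6, 2, 8, 10, 9, 11]
2<6: swap(2,3), lo=3 mid=4 ⇒ [5, 3, 2, 6, 8, 10, 9, 11]
8>6: swap(4,4), hi=3 ⇒ [5, 3, 2, 6, 8, 10, 9, 11]
done. lo=3 hi=3; v=[5, 3, 2, 6, 8, 10, 9, 11]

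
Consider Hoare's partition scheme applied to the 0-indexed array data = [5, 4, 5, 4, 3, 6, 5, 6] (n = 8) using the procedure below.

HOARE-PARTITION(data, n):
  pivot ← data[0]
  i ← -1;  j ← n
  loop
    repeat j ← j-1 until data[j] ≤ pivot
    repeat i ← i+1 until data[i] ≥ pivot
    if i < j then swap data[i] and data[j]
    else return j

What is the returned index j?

pivot = data[0] = 5; i = -1, j = 8
j→6 (data[6]=5≤5), i→0 (data[0]=5≥5); i<j, swap → [5, 4, 5, 4, 3, 6, 5, 6]
j→4 (data[4]=3≤5), i→2 (data[2]=5≥5); i<j, swap → [5, 4, 3, 4, 5, 6, 5, 6]
j→3, i→4; i≥j, return j=3. data = [5, 4, 3, 4, 5, 6, 5, 6]

3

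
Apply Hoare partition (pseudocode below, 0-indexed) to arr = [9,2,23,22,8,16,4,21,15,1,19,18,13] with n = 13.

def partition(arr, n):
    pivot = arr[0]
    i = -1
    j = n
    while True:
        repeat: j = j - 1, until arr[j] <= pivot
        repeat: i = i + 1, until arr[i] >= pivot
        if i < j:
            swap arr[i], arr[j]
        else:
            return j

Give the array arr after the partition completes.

pivot=9
j stops at 9 (1), i stops at 0 (9); swap ⇒ [1,2,23,22,8,16,4,21,15,9,19,18,13]
j stops at 6 (4), i stops at 2 (23); swap ⇒ [1,2,4,22,8,16,23,21,15,9,19,18,13]
j stops at 4 (8), i stops at 3 (22); swap ⇒ [1,2,4,8,22,16,23,21,15,9,19,18,13]
j stops at 3, i stops at 4; i≥j ⇒ return 3. arr=[1,2,4,8,22,16,23,21,15,9,19,18,13]

[1,2,4,8,22,16,23,21,15,9,19,18,13]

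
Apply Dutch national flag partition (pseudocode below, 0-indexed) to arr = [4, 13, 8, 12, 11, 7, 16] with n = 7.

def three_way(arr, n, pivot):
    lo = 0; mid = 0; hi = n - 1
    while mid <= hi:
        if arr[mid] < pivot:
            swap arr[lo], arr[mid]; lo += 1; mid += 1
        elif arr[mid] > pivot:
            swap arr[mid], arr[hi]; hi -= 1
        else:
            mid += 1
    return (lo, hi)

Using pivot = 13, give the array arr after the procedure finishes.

pivot = 13; lo=0, mid=0, hi=6
arr[mid]=4<13: swap arr[0],arr[0]; lo=1,mid=1 → [4, 13, 8, 12, 11, 7, 16]
arr[mid]=13=13: mid=2
arr[mid]=8<13: swap arr[1],arr[2]; lo=2,mid=3 → [4, 8, 13, 12, 11, 7, 16]
arr[mid]=12<13: swap arr[2],arr[3]; lo=3,mid=4 → [4, 8, 12, 13, 11, 7, 16]
arr[mid]=11<13: swap arr[3],arr[4]; lo=4,mid=5 → [4, 8, 12, 11, 13, 7, 16]
arr[mid]=7<13: swap arr[4],arr[5]; lo=5,mid=6 → [4, 8, 12, 11, 7, 13, 16]
arr[mid]=16>13: swap arr[6],arr[6]; hi=5 → [4, 8, 12, 11, 7, 13, 16]
end: lo=5, hi=5; arr = [4, 8, 12, 11, 7, 13, 16]

[4, 8, 12, 11, 7, 13, 16]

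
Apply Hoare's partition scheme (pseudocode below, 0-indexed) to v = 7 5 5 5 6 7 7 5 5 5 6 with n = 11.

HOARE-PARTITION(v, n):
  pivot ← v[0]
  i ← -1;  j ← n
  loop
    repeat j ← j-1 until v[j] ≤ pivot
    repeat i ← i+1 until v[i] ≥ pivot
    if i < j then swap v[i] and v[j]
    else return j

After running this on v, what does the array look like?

6 5 5 5 6 5 5 5 7 7 7

pivot = v[0] = 7; i = -1, j = 11
j→10 (v[10]=6≤7), i→0 (v[0]=7≥7); i<j, swap → 6 5 5 5 6 7 7 5 5 5 7
j→9 (v[9]=5≤7), i→5 (v[5]=7≥7); i<j, swap → 6 5 5 5 6 5 7 5 5 7 7
j→8 (v[8]=5≤7), i→6 (v[6]=7≥7); i<j, swap → 6 5 5 5 6 5 5 5 7 7 7
j→7, i→8; i≥j, return j=7. v = 6 5 5 5 6 5 5 5 7 7 7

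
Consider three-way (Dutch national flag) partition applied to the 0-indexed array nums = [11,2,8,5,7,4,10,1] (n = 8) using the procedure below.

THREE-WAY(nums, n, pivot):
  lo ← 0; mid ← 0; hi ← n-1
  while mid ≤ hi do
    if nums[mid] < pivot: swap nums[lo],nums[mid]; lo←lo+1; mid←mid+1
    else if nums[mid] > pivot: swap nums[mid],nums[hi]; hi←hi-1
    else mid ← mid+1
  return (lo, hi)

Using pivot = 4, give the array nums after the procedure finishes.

[1,2,4,7,5,10,8,11]

pivot = 4; lo=0, mid=0, hi=7
nums[mid]=11>4: swap nums[0],nums[7]; hi=6 → [1,2,8,5,7,4,10,11]
nums[mid]=1<4: swap nums[0],nums[0]; lo=1,mid=1 → [1,2,8,5,7,4,10,11]
nums[mid]=2<4: swap nums[1],nums[1]; lo=2,mid=2 → [1,2,8,5,7,4,10,11]
nums[mid]=8>4: swap nums[2],nums[6]; hi=5 → [1,2,10,5,7,4,8,11]
nums[mid]=10>4: swap nums[2],nums[5]; hi=4 → [1,2,4,5,7,10,8,11]
nums[mid]=4=4: mid=3
nums[mid]=5>4: swap nums[3],nums[4]; hi=3 → [1,2,4,7,5,10,8,11]
nums[mid]=7>4: swap nums[3],nums[3]; hi=2 → [1,2,4,7,5,10,8,11]
end: lo=2, hi=2; nums = [1,2,4,7,5,10,8,11]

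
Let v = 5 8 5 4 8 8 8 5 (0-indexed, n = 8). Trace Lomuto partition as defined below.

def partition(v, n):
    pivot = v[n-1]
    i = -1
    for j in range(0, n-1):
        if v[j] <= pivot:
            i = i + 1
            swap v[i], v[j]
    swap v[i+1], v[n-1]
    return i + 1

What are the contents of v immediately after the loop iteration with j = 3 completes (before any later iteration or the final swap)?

pivot=5, i=-1
j=0: 5≤5, i=0, swap(0,0) ⇒ 5 8 5 4 8 8 8 5
j=1: 8>5, skip
j=2: 5≤5, i=1, swap(1,2) ⇒ 5 5 8 4 8 8 8 5
j=3: 4≤5, i=2, swap(2,3) ⇒ 5 5 4 8 8 8 8 5
(after j=3) v = 5 5 4 8 8 8 8 5

5 5 4 8 8 8 8 5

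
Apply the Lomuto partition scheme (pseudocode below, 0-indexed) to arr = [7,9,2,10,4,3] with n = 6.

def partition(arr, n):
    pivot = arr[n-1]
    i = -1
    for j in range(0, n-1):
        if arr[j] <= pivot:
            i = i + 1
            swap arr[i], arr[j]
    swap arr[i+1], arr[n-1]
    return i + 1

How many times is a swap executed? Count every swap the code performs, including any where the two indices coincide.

pivot = arr[5] = 3; i = -1
j=0: arr[0]=7 > 3 → no swap
j=1: arr[1]=9 > 3 → no swap
j=2: arr[2]=2 ≤ 3 → i=0, swap arr[0],arr[2] → [2,9,7,10,4,3]
j=3: arr[3]=10 > 3 → no swap
j=4: arr[4]=4 > 3 → no swap
final swap arr[1],arr[5] → [2,3,7,10,4,9]; return 1

2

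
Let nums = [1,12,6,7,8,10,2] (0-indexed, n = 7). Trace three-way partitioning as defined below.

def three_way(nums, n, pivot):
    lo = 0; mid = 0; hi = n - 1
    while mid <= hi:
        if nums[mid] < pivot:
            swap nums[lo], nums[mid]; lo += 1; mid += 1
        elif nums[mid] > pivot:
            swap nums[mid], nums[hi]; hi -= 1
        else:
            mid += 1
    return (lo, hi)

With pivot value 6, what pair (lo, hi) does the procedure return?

pivot = 6; lo=0, mid=0, hi=6
nums[mid]=1<6: swap nums[0],nums[0]; lo=1,mid=1 → [1,12,6,7,8,10,2]
nums[mid]=12>6: swap nums[1],nums[6]; hi=5 → [1,2,6,7,8,10,12]
nums[mid]=2<6: swap nums[1],nums[1]; lo=2,mid=2 → [1,2,6,7,8,10,12]
nums[mid]=6=6: mid=3
nums[mid]=7>6: swap nums[3],nums[5]; hi=4 → [1,2,6,10,8,7,12]
nums[mid]=10>6: swap nums[3],nums[4]; hi=3 → [1,2,6,8,10,7,12]
nums[mid]=8>6: swap nums[3],nums[3]; hi=2 → [1,2,6,8,10,7,12]
end: lo=2, hi=2; nums = [1,2,6,8,10,7,12]

(2, 2)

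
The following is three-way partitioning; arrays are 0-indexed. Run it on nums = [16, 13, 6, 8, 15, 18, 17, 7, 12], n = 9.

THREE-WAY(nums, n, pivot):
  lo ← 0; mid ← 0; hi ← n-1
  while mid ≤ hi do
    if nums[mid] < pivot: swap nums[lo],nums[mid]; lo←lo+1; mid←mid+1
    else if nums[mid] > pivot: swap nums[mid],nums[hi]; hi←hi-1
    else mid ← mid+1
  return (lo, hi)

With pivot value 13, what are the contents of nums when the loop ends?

[12, 6, 8, 7, 13, 17, 18, 15, 16]

pivot = 13; lo=0, mid=0, hi=8
nums[mid]=16>13: swap nums[0],nums[8]; hi=7 → [12, 13, 6, 8, 15, 18, 17, 7, 16]
nums[mid]=12<13: swap nums[0],nums[0]; lo=1,mid=1 → [12, 13, 6, 8, 15, 18, 17, 7, 16]
nums[mid]=13=13: mid=2
nums[mid]=6<13: swap nums[1],nums[2]; lo=2,mid=3 → [12, 6, 13, 8, 15, 18, 17, 7, 16]
nums[mid]=8<13: swap nums[2],nums[3]; lo=3,mid=4 → [12, 6, 8, 13, 15, 18, 17, 7, 16]
nums[mid]=15>13: swap nums[4],nums[7]; hi=6 → [12, 6, 8, 13, 7, 18, 17, 15, 16]
nums[mid]=7<13: swap nums[3],nums[4]; lo=4,mid=5 → [12, 6, 8, 7, 13, 18, 17, 15, 16]
nums[mid]=18>13: swap nums[5],nums[6]; hi=5 → [12, 6, 8, 7, 13, 17, 18, 15, 16]
nums[mid]=17>13: swap nums[5],nums[5]; hi=4 → [12, 6, 8, 7, 13, 17, 18, 15, 16]
end: lo=4, hi=4; nums = [12, 6, 8, 7, 13, 17, 18, 15, 16]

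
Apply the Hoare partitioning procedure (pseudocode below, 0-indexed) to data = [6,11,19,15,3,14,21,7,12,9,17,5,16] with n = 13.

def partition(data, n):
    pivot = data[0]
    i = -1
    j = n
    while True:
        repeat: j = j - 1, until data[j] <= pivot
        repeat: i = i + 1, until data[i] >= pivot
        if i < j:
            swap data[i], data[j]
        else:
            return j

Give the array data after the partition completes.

[5,3,19,15,11,14,21,7,12,9,17,6,16]

pivot=6
j stops at 11 (5), i stops at 0 (6); swap ⇒ [5,11,19,15,3,14,21,7,12,9,17,6,16]
j stops at 4 (3), i stops at 1 (11); swap ⇒ [5,3,19,15,11,14,21,7,12,9,17,6,16]
j stops at 1, i stops at 2; i≥j ⇒ return 1. data=[5,3,19,15,11,14,21,7,12,9,17,6,16]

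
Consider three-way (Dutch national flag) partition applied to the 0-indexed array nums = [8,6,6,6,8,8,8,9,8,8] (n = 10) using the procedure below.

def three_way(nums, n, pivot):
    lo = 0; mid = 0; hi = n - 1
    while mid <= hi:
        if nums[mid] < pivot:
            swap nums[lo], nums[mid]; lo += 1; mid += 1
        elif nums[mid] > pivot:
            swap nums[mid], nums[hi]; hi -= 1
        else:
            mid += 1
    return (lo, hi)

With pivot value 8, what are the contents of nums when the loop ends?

pivot = 8; lo=0, mid=0, hi=9
nums[mid]=8=8: mid=1
nums[mid]=6<8: swap nums[0],nums[1]; lo=1,mid=2 → [6,8,6,6,8,8,8,9,8,8]
nums[mid]=6<8: swap nums[1],nums[2]; lo=2,mid=3 → [6,6,8,6,8,8,8,9,8,8]
nums[mid]=6<8: swap nums[2],nums[3]; lo=3,mid=4 → [6,6,6,8,8,8,8,9,8,8]
nums[mid]=8=8: mid=5
nums[mid]=8=8: mid=6
nums[mid]=8=8: mid=7
nums[mid]=9>8: swap nums[7],nums[9]; hi=8 → [6,6,6,8,8,8,8,8,8,9]
nums[mid]=8=8: mid=8
nums[mid]=8=8: mid=9
end: lo=3, hi=8; nums = [6,6,6,8,8,8,8,8,8,9]

[6,6,6,8,8,8,8,8,8,9]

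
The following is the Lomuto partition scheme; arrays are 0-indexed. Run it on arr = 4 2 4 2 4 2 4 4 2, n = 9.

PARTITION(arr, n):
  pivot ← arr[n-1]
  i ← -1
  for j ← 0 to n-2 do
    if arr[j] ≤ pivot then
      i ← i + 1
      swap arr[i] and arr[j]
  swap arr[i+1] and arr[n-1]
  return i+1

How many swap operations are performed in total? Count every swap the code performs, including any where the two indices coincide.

pivot = arr[8] = 2; i = -1
j=0: arr[0]=4 > 2 → no swap
j=1: arr[1]=2 ≤ 2 → i=0, swap arr[0],arr[1] → 2 4 4 2 4 2 4 4 2
j=2: arr[2]=4 > 2 → no swap
j=3: arr[3]=2 ≤ 2 → i=1, swap arr[1],arr[3] → 2 2 4 4 4 2 4 4 2
j=4: arr[4]=4 > 2 → no swap
j=5: arr[5]=2 ≤ 2 → i=2, swap arr[2],arr[5] → 2 2 2 4 4 4 4 4 2
j=6: arr[6]=4 > 2 → no swap
j=7: arr[7]=4 > 2 → no swap
final swap arr[3],arr[8] → 2 2 2 2 4 4 4 4 4; return 3

4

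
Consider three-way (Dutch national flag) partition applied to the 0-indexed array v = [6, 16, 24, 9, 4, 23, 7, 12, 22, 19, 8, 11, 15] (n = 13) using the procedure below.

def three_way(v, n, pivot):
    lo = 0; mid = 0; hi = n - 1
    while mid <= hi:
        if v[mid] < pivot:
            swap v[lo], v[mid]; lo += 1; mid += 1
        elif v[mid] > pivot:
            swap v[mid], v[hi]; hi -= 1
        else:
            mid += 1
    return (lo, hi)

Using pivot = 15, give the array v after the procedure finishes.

pivot = 15; lo=0, mid=0, hi=12
v[mid]=6<15: swap v[0],v[0]; lo=1,mid=1 → [6, 16, 24, 9, 4, 23, 7, 12, 22, 19, 8, 11, 15]
v[mid]=16>15: swap v[1],v[12]; hi=11 → [6, 15, 24, 9, 4, 23, 7, 12, 22, 19, 8, 11, 16]
v[mid]=15=15: mid=2
v[mid]=24>15: swap v[2],v[11]; hi=10 → [6, 15, 11, 9, 4, 23, 7, 12, 22, 19, 8, 24, 16]
v[mid]=11<15: swap v[1],v[2]; lo=2,mid=3 → [6, 11, 15, 9, 4, 23, 7, 12, 22, 19, 8, 24, 16]
v[mid]=9<15: swap v[2],v[3]; lo=3,mid=4 → [6, 11, 9, 15, 4, 23, 7, 12, 22, 19, 8, 24, 16]
v[mid]=4<15: swap v[3],v[4]; lo=4,mid=5 → [6, 11, 9, 4, 15, 23, 7, 12, 22, 19, 8, 24, 16]
v[mid]=23>15: swap v[5],v[10]; hi=9 → [6, 11, 9, 4, 15, 8, 7, 12, 22, 19, 23, 24, 16]
v[mid]=8<15: swap v[4],v[5]; lo=5,mid=6 → [6, 11, 9, 4, 8, 15, 7, 12, 22, 19, 23, 24, 16]
v[mid]=7<15: swap v[5],v[6]; lo=6,mid=7 → [6, 11, 9, 4, 8, 7, 15, 12, 22, 19, 23, 24, 16]
v[mid]=12<15: swap v[6],v[7]; lo=7,mid=8 → [6, 11, 9, 4, 8, 7, 12, 15, 22, 19, 23, 24, 16]
v[mid]=22>15: swap v[8],v[9]; hi=8 → [6, 11, 9, 4, 8, 7, 12, 15, 19, 22, 23, 24, 16]
v[mid]=19>15: swap v[8],v[8]; hi=7 → [6, 11, 9, 4, 8, 7, 12, 15, 19, 22, 23, 24, 16]
end: lo=7, hi=7; v = [6, 11, 9, 4, 8, 7, 12, 15, 19, 22, 23, 24, 16]

[6, 11, 9, 4, 8, 7, 12, 15, 19, 22, 23, 24, 16]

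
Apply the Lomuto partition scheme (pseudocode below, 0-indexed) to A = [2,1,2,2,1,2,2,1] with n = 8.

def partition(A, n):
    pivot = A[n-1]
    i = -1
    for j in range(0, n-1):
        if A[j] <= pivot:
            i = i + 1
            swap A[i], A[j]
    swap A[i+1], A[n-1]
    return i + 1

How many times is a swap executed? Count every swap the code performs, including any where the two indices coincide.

pivot = A[7] = 1; i = -1
j=0: A[0]=2 > 1 → no swap
j=1: A[1]=1 ≤ 1 → i=0, swap A[0],A[1] → [1,2,2,2,1,2,2,1]
j=2: A[2]=2 > 1 → no swap
j=3: A[3]=2 > 1 → no swap
j=4: A[4]=1 ≤ 1 → i=1, swap A[1],A[4] → [1,1,2,2,2,2,2,1]
j=5: A[5]=2 > 1 → no swap
j=6: A[6]=2 > 1 → no swap
final swap A[2],A[7] → [1,1,1,2,2,2,2,2]; return 2

3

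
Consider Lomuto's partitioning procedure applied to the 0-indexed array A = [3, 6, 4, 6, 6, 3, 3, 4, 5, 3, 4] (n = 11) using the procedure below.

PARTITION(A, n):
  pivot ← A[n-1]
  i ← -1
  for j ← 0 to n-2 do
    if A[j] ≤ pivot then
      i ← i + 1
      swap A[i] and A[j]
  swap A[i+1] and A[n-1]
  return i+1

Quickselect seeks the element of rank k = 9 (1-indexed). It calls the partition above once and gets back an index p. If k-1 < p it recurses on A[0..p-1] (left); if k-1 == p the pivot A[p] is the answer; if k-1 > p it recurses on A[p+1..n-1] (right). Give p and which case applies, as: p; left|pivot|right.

pivot = A[10] = 4; i = -1
j=0: A[0]=3 ≤ 4 → i=0, swap A[0],A[0] (no change) → [3, 6, 4, 6, 6, 3, 3, 4, 5, 3, 4]
j=1: A[1]=6 > 4 → no swap
j=2: A[2]=4 ≤ 4 → i=1, swap A[1],A[2] → [3, 4, 6, 6, 6, 3, 3, 4, 5, 3, 4]
j=3: A[3]=6 > 4 → no swap
j=4: A[4]=6 > 4 → no swap
j=5: A[5]=3 ≤ 4 → i=2, swap A[2],A[5] → [3, 4, 3, 6, 6, 6, 3, 4, 5, 3, 4]
j=6: A[6]=3 ≤ 4 → i=3, swap A[3],A[6] → [3, 4, 3, 3, 6, 6, 6, 4, 5, 3, 4]
j=7: A[7]=4 ≤ 4 → i=4, swap A[4],A[7] → [3, 4, 3, 3, 4, 6, 6, 6, 5, 3, 4]
j=8: A[8]=5 > 4 → no swap
j=9: A[9]=3 ≤ 4 → i=5, swap A[5],A[9] → [3, 4, 3, 3, 4, 3, 6, 6, 5, 6, 4]
final swap A[6],A[10] → [3, 4, 3, 3, 4, 3, 4, 6, 5, 6, 6]; return 6
p = 6; k-1 = 8 > 6 ⇒ right

6; right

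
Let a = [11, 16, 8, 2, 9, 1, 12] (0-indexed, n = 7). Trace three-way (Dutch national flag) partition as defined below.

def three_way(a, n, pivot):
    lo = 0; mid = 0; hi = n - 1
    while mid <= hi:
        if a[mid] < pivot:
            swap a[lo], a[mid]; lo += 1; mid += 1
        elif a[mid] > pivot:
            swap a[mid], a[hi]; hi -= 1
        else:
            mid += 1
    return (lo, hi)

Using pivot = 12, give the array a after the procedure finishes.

[11, 8, 2, 9, 1, 12, 16]

pivot = 12; lo=0, mid=0, hi=6
a[mid]=11<12: swap a[0],a[0]; lo=1,mid=1 → [11, 16, 8, 2, 9, 1, 12]
a[mid]=16>12: swap a[1],a[6]; hi=5 → [11, 12, 8, 2, 9, 1, 16]
a[mid]=12=12: mid=2
a[mid]=8<12: swap a[1],a[2]; lo=2,mid=3 → [11, 8, 12, 2, 9, 1, 16]
a[mid]=2<12: swap a[2],a[3]; lo=3,mid=4 → [11, 8, 2, 12, 9, 1, 16]
a[mid]=9<12: swap a[3],a[4]; lo=4,mid=5 → [11, 8, 2, 9, 12, 1, 16]
a[mid]=1<12: swap a[4],a[5]; lo=5,mid=6 → [11, 8, 2, 9, 1, 12, 16]
end: lo=5, hi=5; a = [11, 8, 2, 9, 1, 12, 16]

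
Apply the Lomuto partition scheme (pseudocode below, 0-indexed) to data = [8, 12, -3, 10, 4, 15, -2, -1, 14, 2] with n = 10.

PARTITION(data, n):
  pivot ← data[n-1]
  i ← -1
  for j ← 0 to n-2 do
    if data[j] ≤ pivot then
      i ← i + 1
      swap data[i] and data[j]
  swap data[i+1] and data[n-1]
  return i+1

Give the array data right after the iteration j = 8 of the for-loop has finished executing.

[-3, -2, -1, 10, 4, 15, 12, 8, 14, 2]

pivot = data[9] = 2; i = -1
j=0: data[0]=8 > 2 → no swap
j=1: data[1]=12 > 2 → no swap
j=2: data[2]=-3 ≤ 2 → i=0, swap data[0],data[2] → [-3, 12, 8, 10, 4, 15, -2, -1, 14, 2]
j=3: data[3]=10 > 2 → no swap
j=4: data[4]=4 > 2 → no swap
j=5: data[5]=15 > 2 → no swap
j=6: data[6]=-2 ≤ 2 → i=1, swap data[1],data[6] → [-3, -2, 8, 10, 4, 15, 12, -1, 14, 2]
j=7: data[7]=-1 ≤ 2 → i=2, swap data[2],data[7] → [-3, -2, -1, 10, 4, 15, 12, 8, 14, 2]
j=8: data[8]=14 > 2 → no swap
(after j=8) data = [-3, -2, -1, 10, 4, 15, 12, 8, 14, 2]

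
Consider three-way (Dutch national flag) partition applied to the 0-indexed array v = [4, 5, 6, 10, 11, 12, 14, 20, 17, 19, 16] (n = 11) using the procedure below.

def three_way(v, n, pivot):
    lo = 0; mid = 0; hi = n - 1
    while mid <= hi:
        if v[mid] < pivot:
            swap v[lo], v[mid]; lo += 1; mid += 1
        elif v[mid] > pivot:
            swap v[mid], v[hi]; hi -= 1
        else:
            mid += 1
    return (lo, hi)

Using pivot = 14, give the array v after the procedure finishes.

[4, 5, 6, 10, 11, 12, 14, 17, 19, 16, 20]

lo=0 mid=0 hi=10
4<14: swap(0,0), lo=1 mid=1 ⇒ [4, 5, 6, 10, 11, 12, 14, 20, 17, 19, 16]
5<14: swap(1,1), lo=2 mid=2 ⇒ [4, 5, 6, 10, 11, 12, 14, 20, 17, 19, 16]
6<14: swap(2,2), lo=3 mid=3 ⇒ [4, 5, 6, 10, 11, 12, 14, 20, 17, 19, 16]
10<14: swap(3,3), lo=4 mid=4 ⇒ [4, 5, 6, 10, 11, 12, 14, 20, 17, 19, 16]
11<14: swap(4,4), lo=5 mid=5 ⇒ [4, 5, 6, 10, 11, 12, 14, 20, 17, 19, 16]
12<14: swap(5,5), lo=6 mid=6 ⇒ [4, 5, 6, 10, 11, 12, 14, 20, 17, 19, 16]
14=14: mid=7
20>14: swap(7,10), hi=9 ⇒ [4, 5, 6, 10, 11, 12, 14, 16, 17, 19, 20]
16>14: swap(7,9), hi=8 ⇒ [4, 5, 6, 10, 11, 12, 14, 19, 17, 16, 20]
19>14: swap(7,8), hi=7 ⇒ [4, 5, 6, 10, 11, 12, 14, 17, 19, 16, 20]
17>14: swap(7,7), hi=6 ⇒ [4, 5, 6, 10, 11, 12, 14, 17, 19, 16, 20]
done. lo=6 hi=6; v=[4, 5, 6, 10, 11, 12, 14, 17, 19, 16, 20]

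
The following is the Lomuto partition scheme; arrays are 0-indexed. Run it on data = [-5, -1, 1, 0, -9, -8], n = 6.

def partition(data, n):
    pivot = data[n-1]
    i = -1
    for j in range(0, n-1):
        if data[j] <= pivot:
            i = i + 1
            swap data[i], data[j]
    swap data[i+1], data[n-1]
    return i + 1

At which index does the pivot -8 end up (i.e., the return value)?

pivot=-8, i=-1
j=0: -5>-8, skip
j=1: -1>-8, skip
j=2: 1>-8, skip
j=3: 0>-8, skip
j=4: -9≤-8, i=0, swap(0,4) ⇒ [-9, -1, 1, 0, -5, -8]
swap(1,5) ⇒ [-9, -8, 1, 0, -5, -1]; return 1

1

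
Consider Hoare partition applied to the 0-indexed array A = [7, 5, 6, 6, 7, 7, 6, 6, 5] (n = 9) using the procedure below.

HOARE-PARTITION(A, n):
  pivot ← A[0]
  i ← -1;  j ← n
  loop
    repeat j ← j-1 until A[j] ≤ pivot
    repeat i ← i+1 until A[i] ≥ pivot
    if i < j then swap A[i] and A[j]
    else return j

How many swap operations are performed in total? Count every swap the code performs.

pivot = A[0] = 7; i = -1, j = 9
j→8 (A[8]=5≤7), i→0 (A[0]=7≥7); i<j, swap → [5, 5, 6, 6, 7, 7, 6, 6, 7]
j→7 (A[7]=6≤7), i→4 (A[4]=7≥7); i<j, swap → [5, 5, 6, 6, 6, 7, 6, 7, 7]
j→6 (A[6]=6≤7), i→5 (A[5]=7≥7); i<j, swap → [5, 5, 6, 6, 6, 6, 7, 7, 7]
j→5, i→6; i≥j, return j=5. A = [5, 5, 6, 6, 6, 6, 7, 7, 7]

3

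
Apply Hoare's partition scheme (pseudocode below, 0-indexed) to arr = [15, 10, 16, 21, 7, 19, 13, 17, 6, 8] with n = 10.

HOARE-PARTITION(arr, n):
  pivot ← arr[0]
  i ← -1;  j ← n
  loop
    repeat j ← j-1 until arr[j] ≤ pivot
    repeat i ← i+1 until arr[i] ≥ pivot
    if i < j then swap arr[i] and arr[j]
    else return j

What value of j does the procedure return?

4

pivot = arr[0] = 15; i = -1, j = 10
j→9 (arr[9]=8≤15), i→0 (arr[0]=15≥15); i<j, swap → [8, 10, 16, 21, 7, 19, 13, 17, 6, 15]
j→8 (arr[8]=6≤15), i→2 (arr[2]=16≥15); i<j, swap → [8, 10, 6, 21, 7, 19, 13, 17, 16, 15]
j→6 (arr[6]=13≤15), i→3 (arr[3]=21≥15); i<j, swap → [8, 10, 6, 13, 7, 19, 21, 17, 16, 15]
j→4, i→5; i≥j, return j=4. arr = [8, 10, 6, 13, 7, 19, 21, 17, 16, 15]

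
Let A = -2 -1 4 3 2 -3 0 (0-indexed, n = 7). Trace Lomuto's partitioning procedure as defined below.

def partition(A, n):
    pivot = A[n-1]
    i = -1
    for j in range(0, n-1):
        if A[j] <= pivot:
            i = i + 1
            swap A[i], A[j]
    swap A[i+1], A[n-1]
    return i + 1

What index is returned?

pivot = A[6] = 0; i = -1
j=0: A[0]=-2 ≤ 0 → i=0, swap A[0],A[0] (no change) → -2 -1 4 3 2 -3 0
j=1: A[1]=-1 ≤ 0 → i=1, swap A[1],A[1] (no change) → -2 -1 4 3 2 -3 0
j=2: A[2]=4 > 0 → no swap
j=3: A[3]=3 > 0 → no swap
j=4: A[4]=2 > 0 → no swap
j=5: A[5]=-3 ≤ 0 → i=2, swap A[2],A[5] → -2 -1 -3 3 2 4 0
final swap A[3],A[6] → -2 -1 -3 0 2 4 3; return 3

3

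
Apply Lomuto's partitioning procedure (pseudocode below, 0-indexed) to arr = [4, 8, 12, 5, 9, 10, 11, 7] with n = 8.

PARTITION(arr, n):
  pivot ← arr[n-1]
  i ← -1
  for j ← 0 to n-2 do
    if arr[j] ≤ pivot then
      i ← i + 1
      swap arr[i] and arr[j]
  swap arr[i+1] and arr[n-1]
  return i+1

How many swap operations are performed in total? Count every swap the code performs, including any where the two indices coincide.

pivot = arr[7] = 7; i = -1
j=0: arr[0]=4 ≤ 7 → i=0, swap arr[0],arr[0] (no change) → [4, 8, 12, 5, 9, 10, 11, 7]
j=1: arr[1]=8 > 7 → no swap
j=2: arr[2]=12 > 7 → no swap
j=3: arr[3]=5 ≤ 7 → i=1, swap arr[1],arr[3] → [4, 5, 12, 8, 9, 10, 11, 7]
j=4: arr[4]=9 > 7 → no swap
j=5: arr[5]=10 > 7 → no swap
j=6: arr[6]=11 > 7 → no swap
final swap arr[2],arr[7] → [4, 5, 7, 8, 9, 10, 11, 12]; return 2

3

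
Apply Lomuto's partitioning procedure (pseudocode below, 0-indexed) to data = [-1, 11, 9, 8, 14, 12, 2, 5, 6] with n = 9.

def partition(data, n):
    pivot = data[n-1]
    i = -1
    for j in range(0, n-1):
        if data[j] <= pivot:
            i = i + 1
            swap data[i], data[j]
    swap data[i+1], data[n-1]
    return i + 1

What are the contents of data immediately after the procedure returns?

pivot = data[8] = 6; i = -1
j=0: data[0]=-1 ≤ 6 → i=0, swap data[0],data[0] (no change) → [-1, 11, 9, 8, 14, 12, 2, 5, 6]
j=1: data[1]=11 > 6 → no swap
j=2: data[2]=9 > 6 → no swap
j=3: data[3]=8 > 6 → no swap
j=4: data[4]=14 > 6 → no swap
j=5: data[5]=12 > 6 → no swap
j=6: data[6]=2 ≤ 6 → i=1, swap data[1],data[6] → [-1, 2, 9, 8, 14, 12, 11, 5, 6]
j=7: data[7]=5 ≤ 6 → i=2, swap data[2],data[7] → [-1, 2, 5, 8, 14, 12, 11, 9, 6]
final swap data[3],data[8] → [-1, 2, 5, 6, 14, 12, 11, 9, 8]; return 3

[-1, 2, 5, 6, 14, 12, 11, 9, 8]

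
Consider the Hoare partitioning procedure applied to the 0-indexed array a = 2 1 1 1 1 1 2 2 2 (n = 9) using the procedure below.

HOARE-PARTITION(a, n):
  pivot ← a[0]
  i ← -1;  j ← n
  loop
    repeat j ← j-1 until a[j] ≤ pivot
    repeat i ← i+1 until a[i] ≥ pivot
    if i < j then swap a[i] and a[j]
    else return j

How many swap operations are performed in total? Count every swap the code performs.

pivot=2
j stops at 8 (2), i stops at 0 (2); swap ⇒ 2 1 1 1 1 1 2 2 2
j stops at 7 (2), i stops at 6 (2); swap ⇒ 2 1 1 1 1 1 2 2 2
j stops at 6, i stops at 7; i≥j ⇒ return 6. a=2 1 1 1 1 1 2 2 2

2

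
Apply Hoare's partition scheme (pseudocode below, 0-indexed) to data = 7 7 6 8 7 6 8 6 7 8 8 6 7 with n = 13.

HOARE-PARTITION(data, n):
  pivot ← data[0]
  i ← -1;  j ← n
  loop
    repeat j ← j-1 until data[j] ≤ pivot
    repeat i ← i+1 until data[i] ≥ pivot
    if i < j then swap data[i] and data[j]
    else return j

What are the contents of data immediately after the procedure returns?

7 6 6 7 6 6 8 7 8 8 8 7 7

pivot=7
j stops at 12 (7), i stops at 0 (7); swap ⇒ 7 7 6 8 7 6 8 6 7 8 8 6 7
j stops at 11 (6), i stops at 1 (7); swap ⇒ 7 6 6 8 7 6 8 6 7 8 8 7 7
j stops at 8 (7), i stops at 3 (8); swap ⇒ 7 6 6 7 7 6 8 6 8 8 8 7 7
j stops at 7 (6), i stops at 4 (7); swap ⇒ 7 6 6 7 6 6 8 7 8 8 8 7 7
j stops at 5, i stops at 6; i≥j ⇒ return 5. data=7 6 6 7 6 6 8 7 8 8 8 7 7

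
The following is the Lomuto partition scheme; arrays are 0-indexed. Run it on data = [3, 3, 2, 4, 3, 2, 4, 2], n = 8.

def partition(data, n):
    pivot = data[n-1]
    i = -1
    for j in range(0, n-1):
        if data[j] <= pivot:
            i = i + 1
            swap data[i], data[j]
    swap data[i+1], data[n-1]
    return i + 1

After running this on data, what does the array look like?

[2, 2, 2, 4, 3, 3, 4, 3]

pivot = data[7] = 2; i = -1
j=0: data[0]=3 > 2 → no swap
j=1: data[1]=3 > 2 → no swap
j=2: data[2]=2 ≤ 2 → i=0, swap data[0],data[2] → [2, 3, 3, 4, 3, 2, 4, 2]
j=3: data[3]=4 > 2 → no swap
j=4: data[4]=3 > 2 → no swap
j=5: data[5]=2 ≤ 2 → i=1, swap data[1],data[5] → [2, 2, 3, 4, 3, 3, 4, 2]
j=6: data[6]=4 > 2 → no swap
final swap data[2],data[7] → [2, 2, 2, 4, 3, 3, 4, 3]; return 2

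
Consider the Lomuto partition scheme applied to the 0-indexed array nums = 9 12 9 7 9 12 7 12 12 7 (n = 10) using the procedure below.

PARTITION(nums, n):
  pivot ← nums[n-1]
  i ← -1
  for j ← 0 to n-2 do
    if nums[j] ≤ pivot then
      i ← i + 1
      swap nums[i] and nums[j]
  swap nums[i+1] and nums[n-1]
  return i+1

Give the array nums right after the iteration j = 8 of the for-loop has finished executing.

pivot = nums[9] = 7; i = -1
j=0: nums[0]=9 > 7 → no swap
j=1: nums[1]=12 > 7 → no swap
j=2: nums[2]=9 > 7 → no swap
j=3: nums[3]=7 ≤ 7 → i=0, swap nums[0],nums[3] → 7 12 9 9 9 12 7 12 12 7
j=4: nums[4]=9 > 7 → no swap
j=5: nums[5]=12 > 7 → no swap
j=6: nums[6]=7 ≤ 7 → i=1, swap nums[1],nums[6] → 7 7 9 9 9 12 12 12 12 7
j=7: nums[7]=12 > 7 → no swap
j=8: nums[8]=12 > 7 → no swap
(after j=8) nums = 7 7 9 9 9 12 12 12 12 7

7 7 9 9 9 12 12 12 12 7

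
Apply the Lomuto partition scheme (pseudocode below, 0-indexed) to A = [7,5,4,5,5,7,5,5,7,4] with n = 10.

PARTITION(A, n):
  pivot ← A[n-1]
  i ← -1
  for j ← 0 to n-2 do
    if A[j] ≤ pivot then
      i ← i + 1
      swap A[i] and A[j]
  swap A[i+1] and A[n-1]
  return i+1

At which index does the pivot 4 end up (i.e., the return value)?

pivot = A[9] = 4; i = -1
j=0: A[0]=7 > 4 → no swap
j=1: A[1]=5 > 4 → no swap
j=2: A[2]=4 ≤ 4 → i=0, swap A[0],A[2] → [4,5,7,5,5,7,5,5,7,4]
j=3: A[3]=5 > 4 → no swap
j=4: A[4]=5 > 4 → no swap
j=5: A[5]=7 > 4 → no swap
j=6: A[6]=5 > 4 → no swap
j=7: A[7]=5 > 4 → no swap
j=8: A[8]=7 > 4 → no swap
final swap A[1],A[9] → [4,4,7,5,5,7,5,5,7,5]; return 1

1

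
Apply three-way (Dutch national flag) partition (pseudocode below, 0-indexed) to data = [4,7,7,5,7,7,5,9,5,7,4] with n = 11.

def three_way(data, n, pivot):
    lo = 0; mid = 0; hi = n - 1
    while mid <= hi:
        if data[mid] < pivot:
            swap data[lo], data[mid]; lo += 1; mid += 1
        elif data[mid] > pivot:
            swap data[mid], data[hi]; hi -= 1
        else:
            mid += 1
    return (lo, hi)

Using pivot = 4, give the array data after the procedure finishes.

pivot = 4; lo=0, mid=0, hi=10
data[mid]=4=4: mid=1
data[mid]=7>4: swap data[1],data[10]; hi=9 → [4,4,7,5,7,7,5,9,5,7,7]
data[mid]=4=4: mid=2
data[mid]=7>4: swap data[2],data[9]; hi=8 → [4,4,7,5,7,7,5,9,5,7,7]
data[mid]=7>4: swap data[2],data[8]; hi=7 → [4,4,5,5,7,7,5,9,7,7,7]
data[mid]=5>4: swap data[2],data[7]; hi=6 → [4,4,9,5,7,7,5,5,7,7,7]
data[mid]=9>4: swap data[2],data[6]; hi=5 → [4,4,5,5,7,7,9,5,7,7,7]
data[mid]=5>4: swap data[2],data[5]; hi=4 → [4,4,7,5,7,5,9,5,7,7,7]
data[mid]=7>4: swap data[2],data[4]; hi=3 → [4,4,7,5,7,5,9,5,7,7,7]
data[mid]=7>4: swap data[2],data[3]; hi=2 → [4,4,5,7,7,5,9,5,7,7,7]
data[mid]=5>4: swap data[2],data[2]; hi=1 → [4,4,5,7,7,5,9,5,7,7,7]
end: lo=0, hi=1; data = [4,4,5,7,7,5,9,5,7,7,7]

[4,4,5,7,7,5,9,5,7,7,7]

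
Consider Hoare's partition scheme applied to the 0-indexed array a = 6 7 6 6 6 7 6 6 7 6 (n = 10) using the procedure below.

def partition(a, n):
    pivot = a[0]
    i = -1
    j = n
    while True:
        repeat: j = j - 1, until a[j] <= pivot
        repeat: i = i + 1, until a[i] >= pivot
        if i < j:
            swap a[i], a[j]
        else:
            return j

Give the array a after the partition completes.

6 6 6 6 6 7 6 7 7 6

pivot = a[0] = 6; i = -1, j = 10
j→9 (a[9]=6≤6), i→0 (a[0]=6≥6); i<j, swap → 6 7 6 6 6 7 6 6 7 6
j→7 (a[7]=6≤6), i→1 (a[1]=7≥6); i<j, swap → 6 6 6 6 6 7 6 7 7 6
j→6 (a[6]=6≤6), i→2 (a[2]=6≥6); i<j, swap → 6 6 6 6 6 7 6 7 7 6
j→4 (a[4]=6≤6), i→3 (a[3]=6≥6); i<j, swap → 6 6 6 6 6 7 6 7 7 6
j→3, i→4; i≥j, return j=3. a = 6 6 6 6 6 7 6 7 7 6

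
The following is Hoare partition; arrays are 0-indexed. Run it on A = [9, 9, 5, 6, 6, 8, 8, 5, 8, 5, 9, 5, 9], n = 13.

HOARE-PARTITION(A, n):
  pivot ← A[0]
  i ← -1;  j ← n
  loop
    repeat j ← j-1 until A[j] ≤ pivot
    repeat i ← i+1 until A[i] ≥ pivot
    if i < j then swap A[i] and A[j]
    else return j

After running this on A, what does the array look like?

pivot=9
j stops at 12 (9), i stops at 0 (9); swap ⇒ [9, 9, 5, 6, 6, 8, 8, 5, 8, 5, 9, 5, 9]
j stops at 11 (5), i stops at 1 (9); swap ⇒ [9, 5, 5, 6, 6, 8, 8, 5, 8, 5, 9, 9, 9]
j stops at 10, i stops at 10; i≥j ⇒ return 10. A=[9, 5, 5, 6, 6, 8, 8, 5, 8, 5, 9, 9, 9]

[9, 5, 5, 6, 6, 8, 8, 5, 8, 5, 9, 9, 9]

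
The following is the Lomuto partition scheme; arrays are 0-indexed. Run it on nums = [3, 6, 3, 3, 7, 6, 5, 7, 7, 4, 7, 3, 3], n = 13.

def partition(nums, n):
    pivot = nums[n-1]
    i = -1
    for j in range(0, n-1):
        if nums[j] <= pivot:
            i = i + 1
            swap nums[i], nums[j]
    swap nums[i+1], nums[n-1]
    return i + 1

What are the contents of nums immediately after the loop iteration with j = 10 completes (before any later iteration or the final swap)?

[3, 3, 3, 6, 7, 6, 5, 7, 7, 4, 7, 3, 3]

pivot = nums[12] = 3; i = -1
j=0: nums[0]=3 ≤ 3 → i=0, swap nums[0],nums[0] (no change) → [3, 6, 3, 3, 7, 6, 5, 7, 7, 4, 7, 3, 3]
j=1: nums[1]=6 > 3 → no swap
j=2: nums[2]=3 ≤ 3 → i=1, swap nums[1],nums[2] → [3, 3, 6, 3, 7, 6, 5, 7, 7, 4, 7, 3, 3]
j=3: nums[3]=3 ≤ 3 → i=2, swap nums[2],nums[3] → [3, 3, 3, 6, 7, 6, 5, 7, 7, 4, 7, 3, 3]
j=4: nums[4]=7 > 3 → no swap
j=5: nums[5]=6 > 3 → no swap
j=6: nums[6]=5 > 3 → no swap
j=7: nums[7]=7 > 3 → no swap
j=8: nums[8]=7 > 3 → no swap
j=9: nums[9]=4 > 3 → no swap
j=10: nums[10]=7 > 3 → no swap
(after j=10) nums = [3, 3, 3, 6, 7, 6, 5, 7, 7, 4, 7, 3, 3]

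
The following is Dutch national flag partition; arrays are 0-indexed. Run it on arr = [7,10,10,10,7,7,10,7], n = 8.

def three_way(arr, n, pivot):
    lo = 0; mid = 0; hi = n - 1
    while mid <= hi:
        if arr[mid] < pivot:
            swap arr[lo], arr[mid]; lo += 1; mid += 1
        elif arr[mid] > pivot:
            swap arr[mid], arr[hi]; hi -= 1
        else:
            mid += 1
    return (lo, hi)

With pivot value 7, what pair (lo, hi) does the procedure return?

(0, 3)

lo=0 mid=0 hi=7
7=7: mid=1
10>7: swap(1,7), hi=6 ⇒ [7,7,10,10,7,7,10,10]
7=7: mid=2
10>7: swap(2,6), hi=5 ⇒ [7,7,10,10,7,7,10,10]
10>7: swap(2,5), hi=4 ⇒ [7,7,7,10,7,10,10,10]
7=7: mid=3
10>7: swap(3,4), hi=3 ⇒ [7,7,7,7,10,10,10,10]
7=7: mid=4
done. lo=0 hi=3; arr=[7,7,7,7,10,10,10,10]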